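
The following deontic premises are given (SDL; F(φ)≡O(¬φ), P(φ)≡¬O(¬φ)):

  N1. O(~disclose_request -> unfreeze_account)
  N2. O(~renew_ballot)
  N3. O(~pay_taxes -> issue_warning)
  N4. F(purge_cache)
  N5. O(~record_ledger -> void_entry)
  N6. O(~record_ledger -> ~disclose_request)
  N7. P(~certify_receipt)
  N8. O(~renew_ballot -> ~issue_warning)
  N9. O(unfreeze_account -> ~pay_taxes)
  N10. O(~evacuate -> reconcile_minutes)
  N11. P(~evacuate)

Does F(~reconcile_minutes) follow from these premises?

No

Premise 10 is O(~evacuate -> reconcile_minutes), but O(~evacuate) is not derivable from the premises (the permission P(~evacuate) asserts only ~O(evacuate), not O(~evacuate)), so it does not yield O(reconcile_minutes).
No other premise forces O(reconcile_minutes). An ideal world satisfying every premise can still have ~reconcile_minutes true, so F(~reconcile_minutes) is not derivable.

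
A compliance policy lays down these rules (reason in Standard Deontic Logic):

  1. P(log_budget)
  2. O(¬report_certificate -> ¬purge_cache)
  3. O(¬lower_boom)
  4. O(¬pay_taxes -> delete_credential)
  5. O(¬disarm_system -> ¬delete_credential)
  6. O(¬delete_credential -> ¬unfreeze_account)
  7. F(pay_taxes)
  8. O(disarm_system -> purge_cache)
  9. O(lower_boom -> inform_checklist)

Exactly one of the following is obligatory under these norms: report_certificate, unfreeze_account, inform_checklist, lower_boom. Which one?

report_certificate

Premise 7, F(pay_taxes), is equivalent to O(¬pay_taxes).
From O(¬pay_taxes) and premise 4, O(¬pay_taxes -> delete_credential), we obtain O(delete_credential).
Premise 5 is O(¬disarm_system -> ¬delete_credential); contrapositively O(delete_credential -> disarm_system). Since O(delete_credential) holds, K gives O(disarm_system).
From O(disarm_system) and premise 8, O(disarm_system -> purge_cache), we obtain O(purge_cache).
Premise 2, O(¬report_certificate -> ¬purge_cache), contraposes to O(purge_cache -> report_certificate); with O(purge_cache) we get O(report_certificate).
So O(report_certificate) holds — report_certificate is obligatory. None of the other listed options is made obligatory by any chain of premises.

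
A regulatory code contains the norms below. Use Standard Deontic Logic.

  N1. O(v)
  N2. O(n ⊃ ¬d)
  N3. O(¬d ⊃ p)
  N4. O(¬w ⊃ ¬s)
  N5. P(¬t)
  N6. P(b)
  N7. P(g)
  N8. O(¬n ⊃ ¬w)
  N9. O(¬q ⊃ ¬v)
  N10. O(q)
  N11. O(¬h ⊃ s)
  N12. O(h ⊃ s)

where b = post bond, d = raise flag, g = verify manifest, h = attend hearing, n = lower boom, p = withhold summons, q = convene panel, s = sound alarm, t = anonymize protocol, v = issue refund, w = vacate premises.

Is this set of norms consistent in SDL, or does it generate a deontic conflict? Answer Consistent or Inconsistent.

Consistent

Premise 9 is O(¬q ⊃ ¬v), but O(¬q) is not derivable from the premises, so it does not yield O(¬v).
So O(¬v) is not derivable, and the apparent clash with O(v) does not arise.
A world satisfying every obligation exists (e.g. b=false, d=false, g=false, h=false, n=true, p=true, q=true, s=true, t=false, v=true, w=true); no atom is both obligatory and forbidden, so the set is consistent.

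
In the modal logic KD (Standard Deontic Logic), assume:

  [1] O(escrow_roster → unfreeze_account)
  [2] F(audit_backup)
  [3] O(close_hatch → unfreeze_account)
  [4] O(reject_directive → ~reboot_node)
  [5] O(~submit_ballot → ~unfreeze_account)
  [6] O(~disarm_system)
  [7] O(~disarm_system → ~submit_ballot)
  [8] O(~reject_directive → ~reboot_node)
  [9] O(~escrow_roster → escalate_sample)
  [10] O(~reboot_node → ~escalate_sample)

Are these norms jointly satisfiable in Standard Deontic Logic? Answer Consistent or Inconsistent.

Inconsistent

Premises 4 and 8 are O(reject_directive → ~reboot_node) and O(~reject_directive → ~reboot_node); every ideal world satisfies reject_directive or ~reject_directive, so in either case ~reboot_node holds — hence O(~reboot_node).
With premise 10, O(~reboot_node → ~escalate_sample), the K-axiom yields O(~escalate_sample).
Premise 9, O(~escrow_roster → escalate_sample), contraposes to O(~escalate_sample → escrow_roster); with O(~escalate_sample) we get O(escrow_roster).
From O(escrow_roster) and premise 1, O(escrow_roster → unfreeze_account), we obtain O(unfreeze_account).
Premise 5 is O(~submit_ballot → ~unfreeze_account); contrapositively O(unfreeze_account → submit_ballot). Since O(unfreeze_account) holds, K gives O(submit_ballot).
The contrapositive of premise 7 (O(~disarm_system → ~submit_ballot)) is O(submit_ballot → disarm_system), and O(submit_ballot) is already established, so O(disarm_system).
Yet premise 6 states O(~disarm_system).
We now have both O(disarm_system) and O(~disarm_system) — disarm_system is simultaneously obligatory and forbidden, violating the D-axiom.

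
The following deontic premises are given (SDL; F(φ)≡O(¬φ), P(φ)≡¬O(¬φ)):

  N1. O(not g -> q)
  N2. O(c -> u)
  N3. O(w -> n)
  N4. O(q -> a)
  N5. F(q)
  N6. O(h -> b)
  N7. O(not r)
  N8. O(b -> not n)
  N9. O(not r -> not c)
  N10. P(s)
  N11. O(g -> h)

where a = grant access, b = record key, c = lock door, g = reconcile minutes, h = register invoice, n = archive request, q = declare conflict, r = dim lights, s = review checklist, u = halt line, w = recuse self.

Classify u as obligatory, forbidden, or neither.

Premise 2 is O(c -> u), but O(c) is not derivable from the premises, so it does not yield O(u).
No premise or chain of K-axiom applications forces O(u), and none forces O(not u). So u is neither obligatory nor forbidden under these norms.

Neither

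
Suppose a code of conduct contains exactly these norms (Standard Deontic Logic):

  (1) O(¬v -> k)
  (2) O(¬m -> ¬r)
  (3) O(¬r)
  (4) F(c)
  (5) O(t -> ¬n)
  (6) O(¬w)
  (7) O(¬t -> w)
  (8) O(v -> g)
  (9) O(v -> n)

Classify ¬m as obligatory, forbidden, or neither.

Premise 2 is O(¬m -> ¬r); even if O(¬r) held, inferring O(¬m) would be affirming the consequent — invalid.
No premise or chain of K-axiom applications forces O(¬m), and none forces O(m). So ¬m is neither obligatory nor forbidden under these norms.

Neither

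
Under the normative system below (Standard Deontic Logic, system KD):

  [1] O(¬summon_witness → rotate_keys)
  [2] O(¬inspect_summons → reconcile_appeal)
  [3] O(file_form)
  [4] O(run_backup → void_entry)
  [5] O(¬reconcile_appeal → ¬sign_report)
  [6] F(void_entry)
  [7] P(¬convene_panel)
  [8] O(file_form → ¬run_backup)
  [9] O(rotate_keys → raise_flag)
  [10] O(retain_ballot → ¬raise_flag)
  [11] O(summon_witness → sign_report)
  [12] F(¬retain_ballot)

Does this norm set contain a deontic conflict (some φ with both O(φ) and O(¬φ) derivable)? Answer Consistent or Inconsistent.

Premise 4 is O(run_backup → void_entry), but O(run_backup) is not derivable from the premises, so it does not yield O(void_entry).
So O(void_entry) is not derivable, and the apparent clash with O(¬void_entry) does not arise.
A world satisfying every obligation exists (e.g. convene_panel=false, file_form=true, inspect_summons=false, raise_flag=false, reconcile_appeal=true, retain_ballot=true, rotate_keys=false, run_backup=false, sign_report=true, summon_witness=true, void_entry=false); no atom is both obligatory and forbidden, so the set is consistent.

Consistent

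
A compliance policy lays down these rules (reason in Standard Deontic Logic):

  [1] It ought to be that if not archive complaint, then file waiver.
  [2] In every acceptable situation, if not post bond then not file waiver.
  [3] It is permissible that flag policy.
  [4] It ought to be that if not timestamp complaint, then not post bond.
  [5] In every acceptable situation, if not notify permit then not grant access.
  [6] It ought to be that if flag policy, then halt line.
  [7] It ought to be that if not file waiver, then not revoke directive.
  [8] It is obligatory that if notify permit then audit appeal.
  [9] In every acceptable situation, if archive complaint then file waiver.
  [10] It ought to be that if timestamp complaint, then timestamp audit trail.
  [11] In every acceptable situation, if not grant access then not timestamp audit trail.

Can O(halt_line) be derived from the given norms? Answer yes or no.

Premise 6 is O(flag_policy → halt_line), but O(flag_policy) is not derivable from the premises (the permission P(flag_policy) asserts only ¬O(¬flag_policy), not O(flag_policy)), so it does not yield O(halt_line).
No other premise forces O(halt_line). An ideal world satisfying every premise can still have halt_line false, so O(halt_line) is not derivable.

No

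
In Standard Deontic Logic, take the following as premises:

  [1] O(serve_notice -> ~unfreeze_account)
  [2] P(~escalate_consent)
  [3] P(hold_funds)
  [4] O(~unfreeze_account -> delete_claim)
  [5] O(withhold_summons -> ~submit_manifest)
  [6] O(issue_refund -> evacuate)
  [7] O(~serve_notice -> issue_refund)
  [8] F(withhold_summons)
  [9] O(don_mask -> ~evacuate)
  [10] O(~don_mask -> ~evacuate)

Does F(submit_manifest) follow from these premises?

No

Premise 5 is O(withhold_summons -> ~submit_manifest), but O(withhold_summons) is not derivable from the premises, so it does not yield O(~submit_manifest).
No other premise forces O(~submit_manifest). An ideal world satisfying every premise can still have submit_manifest true, so F(submit_manifest) is not derivable.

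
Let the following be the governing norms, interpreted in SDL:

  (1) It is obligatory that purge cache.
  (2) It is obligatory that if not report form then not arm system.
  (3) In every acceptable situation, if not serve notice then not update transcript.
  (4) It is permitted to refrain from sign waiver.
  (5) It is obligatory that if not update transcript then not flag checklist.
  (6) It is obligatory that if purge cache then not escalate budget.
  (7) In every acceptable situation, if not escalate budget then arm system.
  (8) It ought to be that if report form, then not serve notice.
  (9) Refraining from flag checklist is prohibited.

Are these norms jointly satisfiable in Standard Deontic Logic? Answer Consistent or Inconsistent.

F(¬flag_checklist) at premise 9 means O(flag_checklist).
Premise 5 is O(¬update_transcript → ¬flag_checklist); contrapositively O(flag_checklist → update_transcript). Since O(flag_checklist) holds, K gives O(update_transcript).
Premise 3, O(¬serve_notice → ¬update_transcript), contraposes to O(update_transcript → serve_notice); with O(update_transcript) we get O(serve_notice).
Premise 8, O(report_form → ¬serve_notice), contraposes to O(serve_notice → ¬report_form); with O(serve_notice) we get O(¬report_form).
From O(¬report_form) and premise 2, O(¬report_form → ¬arm_system), we obtain O(¬arm_system).
The contrapositive of premise 7 (O(¬escalate_budget → arm_system)) is O(¬arm_system → escalate_budget), and O(¬arm_system) is already established, so O(escalate_budget).
The contrapositive of premise 6 (O(purge_cache → ¬escalate_budget)) is O(escalate_budget → ¬purge_cache), and O(escalate_budget) is already established, so O(¬purge_cache).
However, premise 1 gives O(purge_cache).
We now have both O(¬purge_cache) and O(purge_cache) — purge_cache is simultaneously obligatory and forbidden, violating the D-axiom.

Inconsistent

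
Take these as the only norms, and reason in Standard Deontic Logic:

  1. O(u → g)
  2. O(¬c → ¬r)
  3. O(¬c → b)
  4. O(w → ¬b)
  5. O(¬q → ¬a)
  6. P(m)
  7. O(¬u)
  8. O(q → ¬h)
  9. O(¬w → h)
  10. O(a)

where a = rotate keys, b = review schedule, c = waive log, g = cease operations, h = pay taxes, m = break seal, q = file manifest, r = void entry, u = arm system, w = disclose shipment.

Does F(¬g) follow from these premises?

Premise 1 is O(u → g), but O(u) is not derivable from the premises, so it does not yield O(g).
No other premise forces O(g). An ideal world satisfying every premise can still have ¬g true, so F(¬g) is not derivable.

No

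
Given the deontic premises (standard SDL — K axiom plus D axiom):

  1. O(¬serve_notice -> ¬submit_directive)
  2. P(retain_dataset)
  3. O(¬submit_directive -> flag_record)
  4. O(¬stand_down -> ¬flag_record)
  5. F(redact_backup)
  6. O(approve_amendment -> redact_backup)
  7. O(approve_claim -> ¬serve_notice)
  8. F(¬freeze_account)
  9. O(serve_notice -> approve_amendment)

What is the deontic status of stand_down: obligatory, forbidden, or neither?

Premise 5, F(redact_backup), is equivalent to O(¬redact_backup).
Premise 6 is O(approve_amendment -> redact_backup); contrapositively O(¬redact_backup -> ¬approve_amendment). Since O(¬redact_backup) holds, K gives O(¬approve_amendment).
Premise 9 is O(serve_notice -> approve_amendment); contrapositively O(¬approve_amendment -> ¬serve_notice). Since O(¬approve_amendment) holds, K gives O(¬serve_notice).
From O(¬serve_notice) and premise 1, O(¬serve_notice -> ¬submit_directive), we obtain O(¬submit_directive).
From O(¬submit_directive) and premise 3, O(¬submit_directive -> flag_record), we obtain O(flag_record).
The contrapositive of premise 4 (O(¬stand_down -> ¬flag_record)) is O(flag_record -> stand_down), and O(flag_record) is already established, so O(stand_down).
Premises 2, 7, 8 do not contribute to this derivation.
Hence stand_down is obligatory.

Obligatory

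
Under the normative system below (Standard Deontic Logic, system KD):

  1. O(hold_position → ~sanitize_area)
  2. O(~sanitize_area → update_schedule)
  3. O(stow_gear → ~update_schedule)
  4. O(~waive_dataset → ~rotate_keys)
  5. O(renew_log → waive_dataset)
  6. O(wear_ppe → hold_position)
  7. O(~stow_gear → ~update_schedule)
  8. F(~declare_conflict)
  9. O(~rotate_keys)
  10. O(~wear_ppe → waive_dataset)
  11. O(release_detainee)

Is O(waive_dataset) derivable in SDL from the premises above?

Premises 7 and 3 cover both cases: O(~stow_gear → ~update_schedule) and O(stow_gear → ~update_schedule). Since ~stow_gear ∨ stow_gear is a tautology, O(~update_schedule) follows.
The contrapositive of premise 2 (O(~sanitize_area → update_schedule)) is O(~update_schedule → sanitize_area), and O(~update_schedule) is already established, so O(sanitize_area).
Premise 1, O(hold_position → ~sanitize_area), contraposes to O(sanitize_area → ~hold_position); with O(sanitize_area) we get O(~hold_position).
The contrapositive of premise 6 (O(wear_ppe → hold_position)) is O(~hold_position → ~wear_ppe), and O(~hold_position) is already established, so O(~wear_ppe).
Applying K to premise 10 (O(~wear_ppe → waive_dataset)) and O(~wear_ppe) yields O(waive_dataset).
Premises 4, 5, 8, 9, 11 do not contribute to this derivation.
So O(waive_dataset) follows.

Yes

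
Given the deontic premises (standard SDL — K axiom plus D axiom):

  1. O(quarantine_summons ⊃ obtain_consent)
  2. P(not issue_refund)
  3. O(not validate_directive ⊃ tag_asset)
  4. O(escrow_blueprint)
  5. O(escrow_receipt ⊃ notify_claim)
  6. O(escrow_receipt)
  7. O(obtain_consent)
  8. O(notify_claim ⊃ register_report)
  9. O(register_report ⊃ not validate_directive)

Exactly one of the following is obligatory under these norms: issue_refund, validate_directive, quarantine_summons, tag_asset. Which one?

tag_asset

Premise 6 gives O(escrow_receipt).
From O(escrow_receipt) and premise 5, O(escrow_receipt ⊃ notify_claim), we obtain O(notify_claim).
With premise 8, O(notify_claim ⊃ register_report), the K-axiom yields O(register_report).
Premise 9 is O(register_report ⊃ not validate_directive); since O(register_report), deontic closure gives O(not validate_directive).
With premise 3, O(not validate_directive ⊃ tag_asset), the K-axiom yields O(tag_asset).
So O(tag_asset) holds — tag_asset is obligatory. None of the other listed options is made obligatory by any chain of premises.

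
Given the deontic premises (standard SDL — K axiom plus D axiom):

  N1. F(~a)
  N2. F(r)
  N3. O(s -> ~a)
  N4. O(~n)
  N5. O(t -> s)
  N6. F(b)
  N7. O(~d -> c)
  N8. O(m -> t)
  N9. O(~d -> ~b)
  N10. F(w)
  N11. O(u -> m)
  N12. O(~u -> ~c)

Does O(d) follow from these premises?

F(~a) at premise 1 means O(a).
Premise 3, O(s -> ~a), contraposes to O(a -> ~s); with O(a) we get O(~s).
Premise 5 is O(t -> s); contrapositively O(~s -> ~t). Since O(~s) holds, K gives O(~t).
Premise 8, O(m -> t), contraposes to O(~t -> ~m); with O(~t) we get O(~m).
Premise 11, O(u -> m), contraposes to O(~m -> ~u); with O(~m) we get O(~u).
Applying K to premise 12 (O(~u -> ~c)) and O(~u) yields O(~c).
Premise 7, O(~d -> c), contraposes to O(~c -> d); with O(~c) we get O(d).
Premises 2, 4, 6, 9, 10 do not contribute to this derivation.
So O(d) follows.

Yes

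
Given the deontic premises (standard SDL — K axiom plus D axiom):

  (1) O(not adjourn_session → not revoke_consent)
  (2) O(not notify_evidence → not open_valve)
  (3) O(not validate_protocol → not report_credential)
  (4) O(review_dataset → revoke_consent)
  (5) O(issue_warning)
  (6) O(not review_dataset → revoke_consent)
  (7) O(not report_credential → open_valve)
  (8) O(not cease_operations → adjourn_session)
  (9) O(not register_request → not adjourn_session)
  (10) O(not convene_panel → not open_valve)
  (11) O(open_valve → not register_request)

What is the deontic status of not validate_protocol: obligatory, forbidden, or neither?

Premises 6 and 4 cover both cases: O(not review_dataset → revoke_consent) and O(review_dataset → revoke_consent). Since not review_dataset ∨ review_dataset is a tautology, O(revoke_consent) follows.
Premise 1, O(not adjourn_session → not revoke_consent), contraposes to O(revoke_consent → adjourn_session); with O(revoke_consent) we get O(adjourn_session).
The contrapositive of premise 9 (O(not register_request → not adjourn_session)) is O(adjourn_session → register_request), and O(adjourn_session) is already established, so O(register_request).
Premise 11 is O(open_valve → not register_request); contrapositively O(register_request → not open_valve). Since O(register_request) holds, K gives O(not open_valve).
The contrapositive of premise 7 (O(not report_credential → open_valve)) is O(not open_valve → report_credential), and O(not open_valve) is already established, so O(report_credential).
Premise 3 is O(not validate_protocol → not report_credential); contrapositively O(report_credential → validate_protocol). Since O(report_credential) holds, K gives O(validate_protocol).
Premises 2, 5, 8, 10 do not contribute to this derivation.
Thus O(validate_protocol), which is F(not validate_protocol): not validate_protocol is forbidden.

Forbidden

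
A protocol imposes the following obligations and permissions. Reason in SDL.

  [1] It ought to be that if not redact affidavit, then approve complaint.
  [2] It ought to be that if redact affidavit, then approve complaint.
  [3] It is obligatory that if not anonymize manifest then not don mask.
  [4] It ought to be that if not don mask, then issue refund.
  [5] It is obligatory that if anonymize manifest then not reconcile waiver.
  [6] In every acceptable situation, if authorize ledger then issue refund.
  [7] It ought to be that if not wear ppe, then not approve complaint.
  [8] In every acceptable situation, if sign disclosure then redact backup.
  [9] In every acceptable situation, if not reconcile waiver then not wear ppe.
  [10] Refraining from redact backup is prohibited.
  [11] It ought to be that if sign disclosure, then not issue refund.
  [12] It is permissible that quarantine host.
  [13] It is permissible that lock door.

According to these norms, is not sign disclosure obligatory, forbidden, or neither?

Obligatory

Premises 1 and 2 cover both cases: O(¬redact_affidavit → approve_complaint) and O(redact_affidavit → approve_complaint). Since ¬redact_affidavit ∨ redact_affidavit is a tautology, O(approve_complaint) follows.
Premise 7 is O(¬wear_ppe → ¬approve_complaint); contrapositively O(approve_complaint → wear_ppe). Since O(approve_complaint) holds, K gives O(wear_ppe).
Premise 9, O(¬reconcile_waiver → ¬wear_ppe), contraposes to O(wear_ppe → reconcile_waiver); with O(wear_ppe) we get O(reconcile_waiver).
Premise 5 is O(anonymize_manifest → ¬reconcile_waiver); contrapositively O(reconcile_waiver → ¬anonymize_manifest). Since O(reconcile_waiver) holds, K gives O(¬anonymize_manifest).
Applying K to premise 3 (O(¬anonymize_manifest → ¬don_mask)) and O(¬anonymize_manifest) yields O(¬don_mask).
With premise 4, O(¬don_mask → issue_refund), the K-axiom yields O(issue_refund).
Premise 11, O(sign_disclosure → ¬issue_refund), contraposes to O(issue_refund → ¬sign_disclosure); with O(issue_refund) we get O(¬sign_disclosure).
Premises 6, 8, 10, 12, 13 do not contribute to this derivation.
Hence ¬sign_disclosure is obligatory.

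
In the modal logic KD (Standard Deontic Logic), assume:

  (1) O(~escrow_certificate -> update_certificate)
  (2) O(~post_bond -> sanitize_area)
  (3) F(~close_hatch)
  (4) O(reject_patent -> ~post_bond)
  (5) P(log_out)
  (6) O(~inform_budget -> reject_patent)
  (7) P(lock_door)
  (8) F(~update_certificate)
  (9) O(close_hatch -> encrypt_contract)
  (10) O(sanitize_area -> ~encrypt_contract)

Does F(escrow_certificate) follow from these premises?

Premise 1 is O(~escrow_certificate -> update_certificate); even if O(update_certificate) held, inferring O(~escrow_certificate) would be affirming the consequent — invalid.
No other premise forces O(~escrow_certificate). An ideal world satisfying every premise can still have escrow_certificate true, so F(escrow_certificate) is not derivable.

No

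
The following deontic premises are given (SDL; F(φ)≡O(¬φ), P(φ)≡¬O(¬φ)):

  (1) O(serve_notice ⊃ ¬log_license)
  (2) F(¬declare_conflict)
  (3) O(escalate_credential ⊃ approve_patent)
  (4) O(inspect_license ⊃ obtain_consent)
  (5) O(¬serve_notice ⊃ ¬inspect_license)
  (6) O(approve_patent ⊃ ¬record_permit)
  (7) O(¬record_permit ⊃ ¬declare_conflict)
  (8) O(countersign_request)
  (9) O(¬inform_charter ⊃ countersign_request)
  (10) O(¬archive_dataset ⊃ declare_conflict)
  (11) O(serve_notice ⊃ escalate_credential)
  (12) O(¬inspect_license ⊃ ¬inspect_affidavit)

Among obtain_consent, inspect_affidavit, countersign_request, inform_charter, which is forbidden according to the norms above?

inspect_affidavit

Premise 2, F(¬declare_conflict), is equivalent to O(declare_conflict).
Premise 7 is O(¬record_permit ⊃ ¬declare_conflict); contrapositively O(declare_conflict ⊃ record_permit). Since O(declare_conflict) holds, K gives O(record_permit).
Premise 6, O(approve_patent ⊃ ¬record_permit), contraposes to O(record_permit ⊃ ¬approve_patent); with O(record_permit) we get O(¬approve_patent).
Premise 3 is O(escalate_credential ⊃ approve_patent); contrapositively O(¬approve_patent ⊃ ¬escalate_credential). Since O(¬approve_patent) holds, K gives O(¬escalate_credential).
The contrapositive of premise 11 (O(serve_notice ⊃ escalate_credential)) is O(¬escalate_credential ⊃ ¬serve_notice), and O(¬escalate_credential) is already established, so O(¬serve_notice).
From O(¬serve_notice) and premise 5, O(¬serve_notice ⊃ ¬inspect_license), we obtain O(¬inspect_license).
Applying K to premise 12 (O(¬inspect_license ⊃ ¬inspect_affidavit)) and O(¬inspect_license) yields O(¬inspect_affidavit).
So O(¬inspect_affidavit) holds, i.e. inspect_affidavit is forbidden. None of the other listed options is forbidden under the premises.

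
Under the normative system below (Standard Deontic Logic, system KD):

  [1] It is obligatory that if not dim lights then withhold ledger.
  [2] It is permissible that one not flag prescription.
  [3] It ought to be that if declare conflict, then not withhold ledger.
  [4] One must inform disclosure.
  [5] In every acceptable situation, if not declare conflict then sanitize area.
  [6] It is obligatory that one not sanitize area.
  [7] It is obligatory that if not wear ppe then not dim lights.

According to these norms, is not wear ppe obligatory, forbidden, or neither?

Premise 6 gives O(¬sanitize_area).
The contrapositive of premise 5 (O(¬declare_conflict → sanitize_area)) is O(¬sanitize_area → declare_conflict), and O(¬sanitize_area) is already established, so O(declare_conflict).
Applying K to premise 3 (O(declare_conflict → ¬withhold_ledger)) and O(declare_conflict) yields O(¬withhold_ledger).
Premise 1, O(¬dim_lights → withhold_ledger), contraposes to O(¬withhold_ledger → dim_lights); with O(¬withhold_ledger) we get O(dim_lights).
The contrapositive of premise 7 (O(¬wear_ppe → ¬dim_lights)) is O(dim_lights → wear_ppe), and O(dim_lights) is already established, so O(wear_ppe).
Premises 2, 4 do not contribute to this derivation.
Thus O(wear_ppe), which is F(¬wear_ppe): ¬wear_ppe is forbidden.

Forbidden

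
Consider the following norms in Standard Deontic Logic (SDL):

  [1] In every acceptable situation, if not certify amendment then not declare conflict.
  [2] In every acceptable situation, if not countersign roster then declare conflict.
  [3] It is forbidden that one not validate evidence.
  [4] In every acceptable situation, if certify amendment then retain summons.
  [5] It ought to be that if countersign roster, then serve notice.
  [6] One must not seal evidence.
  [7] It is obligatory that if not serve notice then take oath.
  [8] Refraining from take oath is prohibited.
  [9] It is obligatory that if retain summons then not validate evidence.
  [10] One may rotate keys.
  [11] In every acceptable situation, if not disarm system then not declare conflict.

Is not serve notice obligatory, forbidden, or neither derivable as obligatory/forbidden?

Premise 3, F(¬validate_evidence), is equivalent to O(validate_evidence).
Premise 9 is O(retain_summons → ¬validate_evidence); contrapositively O(validate_evidence → ¬retain_summons). Since O(validate_evidence) holds, K gives O(¬retain_summons).
The contrapositive of premise 4 (O(certify_amendment → retain_summons)) is O(¬retain_summons → ¬certify_amendment), and O(¬retain_summons) is already established, so O(¬certify_amendment).
With premise 1, O(¬certify_amendment → ¬declare_conflict), the K-axiom yields O(¬declare_conflict).
Premise 2, O(¬countersign_roster → declare_conflict), contraposes to O(¬declare_conflict → countersign_roster); with O(¬declare_conflict) we get O(countersign_roster).
From O(countersign_roster) and premise 5, O(countersign_roster → serve_notice), we obtain O(serve_notice).
Premises 6, 7, 8, 10, 11 do not contribute to this derivation.
Thus O(serve_notice), which is F(¬serve_notice): ¬serve_notice is forbidden.

Forbidden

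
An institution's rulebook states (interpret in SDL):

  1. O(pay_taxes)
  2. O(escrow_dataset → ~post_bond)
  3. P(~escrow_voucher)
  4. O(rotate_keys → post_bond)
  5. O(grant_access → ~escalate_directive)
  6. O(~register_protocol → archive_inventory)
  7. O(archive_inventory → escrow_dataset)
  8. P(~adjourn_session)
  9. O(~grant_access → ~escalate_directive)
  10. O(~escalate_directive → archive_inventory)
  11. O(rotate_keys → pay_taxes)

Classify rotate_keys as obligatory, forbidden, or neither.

Premises 5 and 9 cover both cases: O(grant_access → ~escalate_directive) and O(~grant_access → ~escalate_directive). Since grant_access ∨ ~grant_access is a tautology, O(~escalate_directive) follows.
From O(~escalate_directive) and premise 10, O(~escalate_directive → archive_inventory), we obtain O(archive_inventory).
Applying K to premise 7 (O(archive_inventory → escrow_dataset)) and O(archive_inventory) yields O(escrow_dataset).
Premise 2 is O(escrow_dataset → ~post_bond); since O(escrow_dataset), deontic closure gives O(~post_bond).
The contrapositive of premise 4 (O(rotate_keys → post_bond)) is O(~post_bond → ~rotate_keys), and O(~post_bond) is already established, so O(~rotate_keys).
Premises 1, 3, 6, 8, 11 do not contribute to this derivation.
Thus O(~rotate_keys), which is F(rotate_keys): rotate_keys is forbidden.

Forbidden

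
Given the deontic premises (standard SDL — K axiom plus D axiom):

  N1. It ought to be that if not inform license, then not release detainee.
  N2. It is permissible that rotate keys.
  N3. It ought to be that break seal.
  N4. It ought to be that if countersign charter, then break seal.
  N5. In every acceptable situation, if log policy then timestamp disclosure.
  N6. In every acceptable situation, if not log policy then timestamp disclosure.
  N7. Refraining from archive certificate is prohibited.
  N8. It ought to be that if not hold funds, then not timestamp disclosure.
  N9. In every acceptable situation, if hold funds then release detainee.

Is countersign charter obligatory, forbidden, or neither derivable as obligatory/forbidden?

Premise 4 is O(countersign_charter → break_seal); even if O(break_seal) held, inferring O(countersign_charter) would be affirming the consequent — invalid.
No premise or chain of K-axiom applications forces O(countersign_charter), and none forces O(¬countersign_charter). So countersign_charter is neither obligatory nor forbidden under these norms.

Neither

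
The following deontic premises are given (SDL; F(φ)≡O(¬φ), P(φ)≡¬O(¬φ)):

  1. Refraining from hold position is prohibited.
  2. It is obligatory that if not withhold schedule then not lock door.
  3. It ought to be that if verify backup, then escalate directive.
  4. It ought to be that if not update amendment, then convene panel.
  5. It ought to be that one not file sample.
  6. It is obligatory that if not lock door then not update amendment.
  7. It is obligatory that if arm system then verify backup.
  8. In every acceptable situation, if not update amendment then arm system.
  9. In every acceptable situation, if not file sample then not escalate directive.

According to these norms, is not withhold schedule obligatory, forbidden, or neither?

From premise 5 we have O(¬file_sample).
Premise 9 is O(¬file_sample → ¬escalate_directive); since O(¬file_sample), deontic closure gives O(¬escalate_directive).
Premise 3, O(verify_backup → escalate_directive), contraposes to O(¬escalate_directive → ¬verify_backup); with O(¬escalate_directive) we get O(¬verify_backup).
Premise 7 is O(arm_system → verify_backup); contrapositively O(¬verify_backup → ¬arm_system). Since O(¬verify_backup) holds, K gives O(¬arm_system).
Premise 8, O(¬update_amendment → arm_system), contraposes to O(¬arm_system → update_amendment); with O(¬arm_system) we get O(update_amendment).
The contrapositive of premise 6 (O(¬lock_door → ¬update_amendment)) is O(update_amendment → lock_door), and O(update_amendment) is already established, so O(lock_door).
Premise 2, O(¬withhold_schedule → ¬lock_door), contraposes to O(lock_door → withhold_schedule); with O(lock_door) we get O(withhold_schedule).
Premises 1, 4 do not contribute to this derivation.
Thus O(withhold_schedule), which is F(¬withhold_schedule): ¬withhold_schedule is forbidden.

Forbidden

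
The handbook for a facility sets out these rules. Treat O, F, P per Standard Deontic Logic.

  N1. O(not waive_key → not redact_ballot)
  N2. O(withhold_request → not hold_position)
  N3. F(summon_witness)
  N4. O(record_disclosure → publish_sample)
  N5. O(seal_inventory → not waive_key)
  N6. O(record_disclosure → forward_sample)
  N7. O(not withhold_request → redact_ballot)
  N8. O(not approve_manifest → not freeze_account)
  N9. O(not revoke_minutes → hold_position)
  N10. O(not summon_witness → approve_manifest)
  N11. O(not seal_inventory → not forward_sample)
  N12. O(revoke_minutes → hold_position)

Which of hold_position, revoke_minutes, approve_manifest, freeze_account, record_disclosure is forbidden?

record_disclosure

Premises 9 and 12 are O(not revoke_minutes → hold_position) and O(revoke_minutes → hold_position); every ideal world satisfies not revoke_minutes or revoke_minutes, so in either case hold_position holds — hence O(hold_position).
Premise 2 is O(withhold_request → not hold_position); contrapositively O(hold_position → not withhold_request). Since O(hold_position) holds, K gives O(not withhold_request).
With premise 7, O(not withhold_request → redact_ballot), the K-axiom yields O(redact_ballot).
The contrapositive of premise 1 (O(not waive_key → not redact_ballot)) is O(redact_ballot → waive_key), and O(redact_ballot) is already established, so O(waive_key).
Premise 5, O(seal_inventory → not waive_key), contraposes to O(waive_key → not seal_inventory); with O(waive_key) we get O(not seal_inventory).
Applying K to premise 11 (O(not seal_inventory → not forward_sample)) and O(not seal_inventory) yields O(not forward_sample).
Premise 6 is O(record_disclosure → forward_sample); contrapositively O(not forward_sample → not record_disclosure). Since O(not forward_sample) holds, K gives O(not record_disclosure).
So O(not record_disclosure) holds, i.e. record_disclosure is forbidden. None of the other listed options is forbidden under the premises.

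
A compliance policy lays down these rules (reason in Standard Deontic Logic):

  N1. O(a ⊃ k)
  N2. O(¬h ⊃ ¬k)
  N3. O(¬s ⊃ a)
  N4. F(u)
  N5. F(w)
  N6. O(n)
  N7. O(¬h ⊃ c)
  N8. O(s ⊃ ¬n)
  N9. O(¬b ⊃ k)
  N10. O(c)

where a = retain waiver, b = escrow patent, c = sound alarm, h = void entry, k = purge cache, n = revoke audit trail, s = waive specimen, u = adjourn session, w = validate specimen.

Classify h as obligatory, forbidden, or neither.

Premise 6 gives O(n).
Premise 8 is O(s ⊃ ¬n); contrapositively O(n ⊃ ¬s). Since O(n) holds, K gives O(¬s).
From O(¬s) and premise 3, O(¬s ⊃ a), we obtain O(a).
Premise 1 is O(a ⊃ k); since O(a), deontic closure gives O(k).
Premise 2 is O(¬h ⊃ ¬k); contrapositively O(k ⊃ h). Since O(k) holds, K gives O(h).
Premises 4, 5, 7, 9, 10 do not contribute to this derivation.
Hence h is obligatory.

Obligatory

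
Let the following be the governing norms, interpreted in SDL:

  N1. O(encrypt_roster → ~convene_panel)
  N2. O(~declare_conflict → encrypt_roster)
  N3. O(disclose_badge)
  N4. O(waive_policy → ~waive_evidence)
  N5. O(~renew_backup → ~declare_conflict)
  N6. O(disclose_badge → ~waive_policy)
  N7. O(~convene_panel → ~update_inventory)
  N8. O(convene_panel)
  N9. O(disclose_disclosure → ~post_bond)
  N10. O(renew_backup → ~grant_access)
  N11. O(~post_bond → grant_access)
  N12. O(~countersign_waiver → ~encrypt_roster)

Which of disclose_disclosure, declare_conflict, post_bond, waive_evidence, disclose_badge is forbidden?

disclose_disclosure

Premise 8 gives O(convene_panel).
The contrapositive of premise 1 (O(encrypt_roster → ~convene_panel)) is O(convene_panel → ~encrypt_roster), and O(convene_panel) is already established, so O(~encrypt_roster).
The contrapositive of premise 2 (O(~declare_conflict → encrypt_roster)) is O(~encrypt_roster → declare_conflict), and O(~encrypt_roster) is already established, so O(declare_conflict).
Premise 5 is O(~renew_backup → ~declare_conflict); contrapositively O(declare_conflict → renew_backup). Since O(declare_conflict) holds, K gives O(renew_backup).
Premise 10 is O(renew_backup → ~grant_access); since O(renew_backup), deontic closure gives O(~grant_access).
Premise 11 is O(~post_bond → grant_access); contrapositively O(~grant_access → post_bond). Since O(~grant_access) holds, K gives O(post_bond).
The contrapositive of premise 9 (O(disclose_disclosure → ~post_bond)) is O(post_bond → ~disclose_disclosure), and O(post_bond) is already established, so O(~disclose_disclosure).
So O(~disclose_disclosure) holds, i.e. disclose_disclosure is forbidden. None of the other listed options is forbidden under the premises.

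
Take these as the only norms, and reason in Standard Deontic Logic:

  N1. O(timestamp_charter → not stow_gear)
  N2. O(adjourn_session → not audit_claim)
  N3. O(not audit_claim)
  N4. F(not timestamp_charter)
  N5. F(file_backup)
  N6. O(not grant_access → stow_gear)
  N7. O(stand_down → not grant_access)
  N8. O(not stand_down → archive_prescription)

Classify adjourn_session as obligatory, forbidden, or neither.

Neither

Premise 2 is O(adjourn_session → not audit_claim); even if O(not audit_claim) held, inferring O(adjourn_session) would be affirming the consequent — invalid.
No premise or chain of K-axiom applications forces O(adjourn_session), and none forces O(not adjourn_session). So adjourn_session is neither obligatory nor forbidden under these norms.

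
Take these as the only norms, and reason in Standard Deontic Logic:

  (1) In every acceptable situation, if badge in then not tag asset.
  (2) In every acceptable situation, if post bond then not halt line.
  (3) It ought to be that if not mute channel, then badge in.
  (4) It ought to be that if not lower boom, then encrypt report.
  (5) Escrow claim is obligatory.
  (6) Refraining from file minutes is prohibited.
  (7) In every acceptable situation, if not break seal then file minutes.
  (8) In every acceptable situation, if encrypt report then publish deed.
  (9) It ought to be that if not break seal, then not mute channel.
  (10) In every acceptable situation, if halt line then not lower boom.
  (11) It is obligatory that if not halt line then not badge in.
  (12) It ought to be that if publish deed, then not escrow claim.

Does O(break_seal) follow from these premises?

Yes

Premise 5 gives O(escrow_claim).
Premise 12 is O(publish_deed → ¬escrow_claim); contrapositively O(escrow_claim → ¬publish_deed). Since O(escrow_claim) holds, K gives O(¬publish_deed).
Premise 8 is O(encrypt_report → publish_deed); contrapositively O(¬publish_deed → ¬encrypt_report). Since O(¬publish_deed) holds, K gives O(¬encrypt_report).
Premise 4 is O(¬lower_boom → encrypt_report); contrapositively O(¬encrypt_report → lower_boom). Since O(¬encrypt_report) holds, K gives O(lower_boom).
Premise 10 is O(halt_line → ¬lower_boom); contrapositively O(lower_boom → ¬halt_line). Since O(lower_boom) holds, K gives O(¬halt_line).
From O(¬halt_line) and premise 11, O(¬halt_line → ¬badge_in), we obtain O(¬badge_in).
Premise 3, O(¬mute_channel → badge_in), contraposes to O(¬badge_in → mute_channel); with O(¬badge_in) we get O(mute_channel).
The contrapositive of premise 9 (O(¬break_seal → ¬mute_channel)) is O(mute_channel → break_seal), and O(mute_channel) is already established, so O(break_seal).
Premises 1, 2, 6, 7 do not contribute to this derivation.
So O(break_seal) follows.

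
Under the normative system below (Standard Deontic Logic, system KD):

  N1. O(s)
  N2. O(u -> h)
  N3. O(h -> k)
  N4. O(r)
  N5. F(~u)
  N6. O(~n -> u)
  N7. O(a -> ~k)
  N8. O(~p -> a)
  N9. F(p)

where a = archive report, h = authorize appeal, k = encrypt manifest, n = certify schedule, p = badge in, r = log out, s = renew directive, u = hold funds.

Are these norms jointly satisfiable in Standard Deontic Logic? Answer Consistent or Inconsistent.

Premise 5 is F(~u), i.e. O(u).
Premise 2 is O(u -> h); since O(u), deontic closure gives O(h).
With premise 3, O(h -> k), the K-axiom yields O(k).
Premise 7 is O(a -> ~k); contrapositively O(k -> ~a). Since O(k) holds, K gives O(~a).
The contrapositive of premise 8 (O(~p -> a)) is O(~a -> p), and O(~a) is already established, so O(p).
Yet premise 9 is F(p), i.e. O(~p).
We now have both O(p) and O(~p) — p is simultaneously obligatory and forbidden, violating the D-axiom.

Inconsistent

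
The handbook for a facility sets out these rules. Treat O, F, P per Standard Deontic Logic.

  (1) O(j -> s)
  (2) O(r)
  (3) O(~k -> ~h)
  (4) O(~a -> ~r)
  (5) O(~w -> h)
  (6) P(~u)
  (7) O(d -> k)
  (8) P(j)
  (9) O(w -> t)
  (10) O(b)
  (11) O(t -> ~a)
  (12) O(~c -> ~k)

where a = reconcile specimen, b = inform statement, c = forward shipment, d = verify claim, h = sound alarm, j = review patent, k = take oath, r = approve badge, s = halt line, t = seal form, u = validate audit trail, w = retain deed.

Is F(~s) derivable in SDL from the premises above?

No

Premise 1 is O(j -> s), but O(j) is not derivable from the premises (the permission P(j) asserts only ~O(~j), not O(j)), so it does not yield O(s).
No other premise forces O(s). An ideal world satisfying every premise can still have ~s true, so F(~s) is not derivable.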